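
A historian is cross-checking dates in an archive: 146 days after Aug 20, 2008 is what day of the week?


Start: 2008-08-20 (Wednesday)
Step 1 - find target date: add 146 days
  2008-08-20 + 146 days = 2009-01-13
Step 2 - day of week:
  146 mod 7 = 6
  Wednesday + 6 days -> Tuesday
Result: Tuesday (2009-01-13)

Tuesday


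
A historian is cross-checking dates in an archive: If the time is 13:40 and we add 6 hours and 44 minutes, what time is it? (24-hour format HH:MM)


Start time: 13:40
Adding: 6 hours 44 minutes
Minutes: 40 + 44 = 84
Minute overflow: 84 >= 60, so carry 1 hour, minutes = 24
Hours: 13 + 6 + 1 = 20
Result: 20:24

20:24


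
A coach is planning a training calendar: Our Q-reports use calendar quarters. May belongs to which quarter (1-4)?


Month: May (month 5)
Q1: January-March (months 1-3)
Q2: April-June (months 4-6)
Q3: July-September (months 7-9)
Q4: October-December (months 10-12)
Month 5 falls in Q2

2


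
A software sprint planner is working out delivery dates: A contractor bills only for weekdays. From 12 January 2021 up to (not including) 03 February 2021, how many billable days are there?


Start: 2021-01-12 (Tuesday)
End (exclusive): 2021-02-03 (Wednesday)
Total calendar days: 22
Full weeks: 22 // 7 = 3 -> 15 weekdays
Remaining 1 days starting on Tuesday:
  Tue(w) -> 1 weekdays
Total business days: 15 + 1 = 16

16


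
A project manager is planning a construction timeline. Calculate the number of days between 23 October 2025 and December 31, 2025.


Start: October 23, 2025
End: December 31, 2025
Days left in October: 8
November: 30
December: 31
Sum of remaining months: 61
Total: 8 + 61 = 69

69


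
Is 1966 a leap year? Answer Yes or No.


Year: 1966
Divisible by 4? 1966 / 4 = 491.5 -> No
Not divisible by 4, so NOT a leap year

No


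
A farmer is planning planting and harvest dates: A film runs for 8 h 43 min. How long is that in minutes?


Hours: 8
Minutes: 43
Convert hours to minutes: 8 x 60 = 480
Add remaining minutes: 480 + 43 = 523

523


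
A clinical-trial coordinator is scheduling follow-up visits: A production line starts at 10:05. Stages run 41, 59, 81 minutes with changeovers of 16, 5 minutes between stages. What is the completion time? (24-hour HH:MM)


Start: 10:05 = 605 min from midnight
  after task 1 (41 min): 10:46
  after break (16 min): 11:02
  after task 2 (59 min): 12:01
  after break (5 min): 12:06
  after task 3 (81 min): 13:27
Total elapsed: 202 minutes
End time: 13:27

13:27


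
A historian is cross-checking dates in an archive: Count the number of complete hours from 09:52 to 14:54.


Start: 09:52
End: 14:54
Hour difference: 14 - 9 = 5 hours
Minute difference: 54 - 52 = 2 minutes
Total minutes: 302
Complete hours: 302 / 60 = 5 (remainder 2)

5


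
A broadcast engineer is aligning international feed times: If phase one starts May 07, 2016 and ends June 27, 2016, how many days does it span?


Start date: 2016-05-07
End date: 2016-06-27
May 2016: +25 days
Jun 2016: +26 days
Total: 51 days

51


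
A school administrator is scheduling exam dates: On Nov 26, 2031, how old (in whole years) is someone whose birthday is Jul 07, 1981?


Birth: 1981-07-07
Reference: 2031-11-26
Year difference: 2031 - 1981 = 50
Has birthday (07-07) occurred by 11-26? Yes
Age in full years: 50

50


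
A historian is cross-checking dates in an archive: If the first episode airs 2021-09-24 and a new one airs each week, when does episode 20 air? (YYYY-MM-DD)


First occurrence: 2021-09-24 (occurrence 1)
Each occurrence is 7 days after the previous.
Occurrence 20 is 19 weeks after the first.
19 weeks = 133 days
2021-09-24 + 133 days = 2022-02-04

2022-02-04


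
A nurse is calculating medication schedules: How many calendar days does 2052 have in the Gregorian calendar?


Year: 2052
Check leap year rules:
Divisible by 4? Yes
Divisible by 100? No
2052 is a leap year
Days: 366

366


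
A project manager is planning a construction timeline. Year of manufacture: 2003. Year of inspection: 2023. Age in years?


Birth year: 2003
Current year: 2023
Age = current year - birth year
Age = 2023 - 2003 = 20

20


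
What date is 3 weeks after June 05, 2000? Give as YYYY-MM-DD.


Start: 2000-06-05
Weeks to add: 3
Convert to days: 3 x 7 = 21 days
Add 21 days to 2000-06-05
Result: 2000-06-26

2000-06-26


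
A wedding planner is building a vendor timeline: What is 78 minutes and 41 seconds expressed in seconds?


Minutes: 78
Extra seconds: 41
Seconds per minute: 60
Minutes to seconds: 78 x 60 = 4680
Total: 4680 + 41 = 4721

4721


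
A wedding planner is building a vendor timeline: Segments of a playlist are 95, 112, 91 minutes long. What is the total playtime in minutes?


Durations: 95, 112, 91
Running sum: 95
+ 112 = 207
+ 91 = 298
Total duration: 298 minutes
That is 4 hours and 58 minutes

298


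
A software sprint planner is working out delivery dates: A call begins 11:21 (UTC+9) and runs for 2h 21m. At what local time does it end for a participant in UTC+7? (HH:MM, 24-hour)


Start: 11:21 in UTC+9
Step 1 - add duration:
  minutes: 21 + 21 = 42
  hours: 11 + 2 + 0 = 13
  end in UTC+9: 13:42
Step 2 - convert UTC+9 -> UTC+7:
  offset difference: 7 - (9) = -2 hours
  13 + (-2) = 11 -> mod 24 = 11
Result: 11:42 in UTC+7

11:42


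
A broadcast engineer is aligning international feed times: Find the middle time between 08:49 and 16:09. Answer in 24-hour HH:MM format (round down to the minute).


Start time: 08:49 = 529 minutes from midnight
End time: 16:09 = 969 minutes from midnight
Sum: 529 + 969 = 1498
Midpoint: 1498 / 2 = 749 minutes
Convert: 749 / 60 = 12 hours, 29 minutes
Result: 12:29

12:29


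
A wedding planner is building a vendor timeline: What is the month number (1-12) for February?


Calendar month order:
1. January
2. February <--
3. March
February is month number 2

2


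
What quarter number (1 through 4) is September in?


Month: September (month 9)
Q1: January-March (months 1-3)
Q2: April-June (months 4-6)
Q3: July-September (months 7-9)
Q4: October-December (months 10-12)
Month 9 falls in Q3

3


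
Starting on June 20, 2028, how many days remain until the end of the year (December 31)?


Start: June 20, 2028
End: December 31, 2028
Days left in June: 10
July: 31
August: 31
September: 30
October: 31
... plus remaining months
Sum of remaining months: 184
Total: 10 + 184 = 194

194


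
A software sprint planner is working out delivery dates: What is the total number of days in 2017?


Year: 2017
Check leap year rules:
Divisible by 4? No
2017 is not a leap year
Days: 365

365


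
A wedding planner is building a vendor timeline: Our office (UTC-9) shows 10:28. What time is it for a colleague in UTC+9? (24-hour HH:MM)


Local time: 10:28 at UTC-9 (offset -9h)
Target zone: UTC+9 (offset 9h)
Difference: 9 - (-9) = 18 hours
Calculation: 10 + (18) = 28
Wraparound: (28) mod 24 = 4
Result: 04:28

04:28


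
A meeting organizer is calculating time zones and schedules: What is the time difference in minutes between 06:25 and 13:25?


Start time: 06:25 = 385 minutes from midnight
End time: 13:25 = 805 minutes from midnight
Difference: 805 - 385 = 420 minutes
That is 7 hours and 0 minutes

420


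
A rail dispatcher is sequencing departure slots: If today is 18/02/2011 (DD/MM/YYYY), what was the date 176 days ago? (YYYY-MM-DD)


Start: 2011-02-18
Subtracting 176 days
Days already passed in February: 18
After going back through February: 158 more days to subtract
January 2011: 31 days, 127 remaining
December 2010: 31 days, 96 remaining
November 2010: 30 days, 66 remaining
October 2010: 31 days, 35 remaining
Result: 2010-08-26

2010-08-26


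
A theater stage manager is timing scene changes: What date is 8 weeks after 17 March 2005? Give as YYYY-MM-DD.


Start: 2005-03-17
Weeks to add: 8
Convert to days: 8 x 7 = 56 days
Add 56 days to 2005-03-17
Result: 2005-05-12

2005-05-12


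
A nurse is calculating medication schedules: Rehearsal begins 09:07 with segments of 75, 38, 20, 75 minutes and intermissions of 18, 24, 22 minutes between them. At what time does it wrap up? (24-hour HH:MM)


Start: 09:07 = 547 min from midnight
  after task 1 (75 min): 10:22
  after break (18 min): 10:40
  after task 2 (38 min): 11:18
  after break (24 min): 11:42
  after task 3 (20 min): 12:02
  after break (22 min): 12:24
  after task 4 (75 min): 13:39
Total elapsed: 272 minutes
End time: 13:39

13:39


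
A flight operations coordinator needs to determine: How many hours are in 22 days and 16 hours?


Days: 22
Extra hours: 16
Hours per day: 24
Days to hours: 22 x 24 = 528
Total: 528 + 16 = 544

544


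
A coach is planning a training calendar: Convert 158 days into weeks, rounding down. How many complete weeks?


Total days: 158
Days per week: 7
Division: 158 / 7 = 22 remainder 4
Complete weeks: 22
Remaining days: 4

22


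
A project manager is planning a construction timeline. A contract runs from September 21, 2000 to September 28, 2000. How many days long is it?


Start date: 2000-09-21
End date: 2000-09-28
Sep 2000: +7 days
Total: 7 days

7


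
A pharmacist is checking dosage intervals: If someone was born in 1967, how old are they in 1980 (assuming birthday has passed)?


Birth year: 1967
Current year: 1980
Age = current year - birth year
Age = 1980 - 1967 = 13

13


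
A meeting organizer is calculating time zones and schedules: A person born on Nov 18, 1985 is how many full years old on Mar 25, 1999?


Birth: 1985-11-18
Reference: 1999-03-25
Year difference: 1999 - 1985 = 14
Has birthday (11-18) occurred by 03-25? No
Birthday not yet reached this year -> subtract 1
Age in full years: 13

13


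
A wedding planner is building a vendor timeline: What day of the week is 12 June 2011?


Date: 2011-06-12
January 1, 2011 is a Saturday
Day of year: 163
Offset from Jan 1: 162 days
162 mod 7 = 1
Result: Sunday

Sunday


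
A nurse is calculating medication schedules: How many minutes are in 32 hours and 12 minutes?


Hours: 32
Extra minutes: 12
Minutes per hour: 60
Hours to minutes: 32 x 60 = 1920
Total: 1920 + 12 = 1932

1932


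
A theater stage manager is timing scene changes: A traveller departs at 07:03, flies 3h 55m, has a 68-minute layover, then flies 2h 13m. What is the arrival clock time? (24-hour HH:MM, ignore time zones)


Depart: 07:03
Leg 1: +235 min -> 10:58
Layover: +68 min -> 12:06
Leg 2: +133 min -> 14:19
Total travel: 436 minutes = 7h 16m
Arrival: 14:19

14:19


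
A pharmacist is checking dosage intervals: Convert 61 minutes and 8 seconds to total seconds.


Minutes: 61
Extra seconds: 8
Seconds per minute: 60
Minutes to seconds: 61 x 60 = 3660
Total: 3660 + 8 = 3668

3668


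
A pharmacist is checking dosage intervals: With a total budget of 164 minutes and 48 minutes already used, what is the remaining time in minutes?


Total budget: 164 minutes
Time used: 48 minutes
Remaining: 164 - 48 = 116 minutes
Percent used: 29.3%
Percent remaining: 70.7%

116


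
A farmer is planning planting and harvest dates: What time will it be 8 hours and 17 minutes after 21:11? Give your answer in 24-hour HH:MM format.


Start time: 21:11
Adding: 8 hours 17 minutes
Minutes: 11 + 17 = 28
Hours: 21 + 8 + 0 = 29
Hour wraparound: 29 mod 24 = 5
Result: 05:28

05:28


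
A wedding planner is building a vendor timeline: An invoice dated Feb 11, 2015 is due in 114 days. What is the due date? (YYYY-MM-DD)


Start: 2015-02-11
Adding 114 days
Days remaining in February: 17
After February: 97 days still to add
March 2015: 31 days, 66 remaining
April 2015: 30 days, 36 remaining
May 2015: 31 days, 5 remaining
June 2015 has 30 days, need 5
Result: 2015-06-05

2015-06-05


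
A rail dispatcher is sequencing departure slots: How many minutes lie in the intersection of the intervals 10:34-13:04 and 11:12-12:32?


Interval A: [634, 784] minutes from midnight
Interval B: [672, 752] minutes from midnight
Overlap start = max(634, 672) = 672
Overlap end = min(784, 752) = 752
Overlap = 752 - 672 = 80 minutes

80


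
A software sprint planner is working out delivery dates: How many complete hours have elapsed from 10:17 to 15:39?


Start: 10:17
End: 15:39
Hour difference: 15 - 10 = 5 hours
Minute difference: 39 - 17 = 22 minutes
Total minutes: 322
Complete hours: 322 / 60 = 5 (remainder 22)

5


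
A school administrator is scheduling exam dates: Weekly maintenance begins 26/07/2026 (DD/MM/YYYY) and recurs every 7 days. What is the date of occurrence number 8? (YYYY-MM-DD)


First occurrence: 2026-07-26 (occurrence 1)
Each occurrence is 7 days after the previous.
Occurrence 8 is 7 weeks after the first.
7 weeks = 49 days
2026-07-26 + 49 days = 2026-09-13

2026-09-13


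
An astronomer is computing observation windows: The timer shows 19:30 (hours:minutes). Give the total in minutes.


Hours: 19
Minutes: 30
Convert hours to minutes: 19 x 60 = 1140
Add remaining minutes: 1140 + 30 = 1170

1170


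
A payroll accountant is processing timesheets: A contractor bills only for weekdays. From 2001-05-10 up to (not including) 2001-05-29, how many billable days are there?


Start: 2001-05-10 (Thursday)
End (exclusive): 2001-05-29 (Tuesday)
Total calendar days: 19
Full weeks: 19 // 7 = 2 -> 10 weekdays
Remaining 5 days starting on Thursday:
  Thu(w), Fri(w), Sat(-), Sun(-), Mon(w) -> 3 weekdays
Total business days: 10 + 3 = 13

13


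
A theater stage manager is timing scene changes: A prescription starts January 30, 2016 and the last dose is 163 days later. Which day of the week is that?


Start: 2016-01-30 (Saturday)
Step 1 - find target date: add 163 days
  2016-01-30 + 163 days = 2016-07-11
Step 2 - day of week:
  163 mod 7 = 2
  Saturday + 2 days -> Monday
Result: Monday (2016-07-11)

Monday


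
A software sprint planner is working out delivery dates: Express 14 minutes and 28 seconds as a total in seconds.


Minutes: 14
Seconds: 28
Convert minutes to seconds: 14 x 60 = 840
Add remaining seconds: 840 + 28 = 868

868


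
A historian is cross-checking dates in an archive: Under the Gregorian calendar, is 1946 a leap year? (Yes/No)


Year: 1946
Divisible by 4? 1946 / 4 = 486.5 -> No
Not divisible by 4, so NOT a leap year

No


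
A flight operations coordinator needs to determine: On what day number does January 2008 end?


Month: January
Year: 2008
January is a 31-day month
Total: 31 days

31


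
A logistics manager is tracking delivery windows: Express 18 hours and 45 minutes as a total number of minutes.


Hours: 18
Extra minutes: 45
Minutes per hour: 60
Hours to minutes: 18 x 60 = 1080
Total: 1080 + 45 = 1125

1125


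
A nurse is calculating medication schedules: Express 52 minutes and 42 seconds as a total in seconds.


Minutes: 52
Seconds: 42
Convert minutes to seconds: 52 x 60 = 3120
Add remaining seconds: 3120 + 42 = 3162

3162


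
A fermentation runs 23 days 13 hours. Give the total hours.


Days: 23
Extra hours: 13
Hours per day: 24
Days to hours: 23 x 24 = 552
Total: 552 + 13 = 565

565


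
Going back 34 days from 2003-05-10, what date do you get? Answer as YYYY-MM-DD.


Start: 2003-05-10
Subtracting 34 days
Days already passed in May: 10
After going back through May: 24 more days to subtract
April 2003 has 30 days, need 24
Result: 2003-04-06

2003-04-06


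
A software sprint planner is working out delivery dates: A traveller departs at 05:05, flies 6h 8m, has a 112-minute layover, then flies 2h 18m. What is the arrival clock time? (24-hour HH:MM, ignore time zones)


Depart: 05:05
Leg 1: +368 min -> 11:13
Layover: +112 min -> 13:05
Leg 2: +138 min -> 15:23
Total travel: 618 minutes = 10h 18m
Arrival: 15:23

15:23


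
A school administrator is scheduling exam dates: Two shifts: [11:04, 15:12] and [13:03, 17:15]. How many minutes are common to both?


Interval A: [664, 912] minutes from midnight
Interval B: [783, 1035] minutes from midnight
Overlap start = max(664, 783) = 783
Overlap end = min(912, 1035) = 912
Overlap = 912 - 783 = 129 minutes

129


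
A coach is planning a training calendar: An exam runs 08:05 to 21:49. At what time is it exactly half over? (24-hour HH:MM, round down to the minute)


Start time: 08:05 = 485 minutes from midnight
End time: 21:49 = 1309 minutes from midnight
Sum: 485 + 1309 = 1794
Midpoint: 1794 / 2 = 897 minutes
Convert: 897 / 60 = 14 hours, 57 minutes
Result: 14:57

14:57


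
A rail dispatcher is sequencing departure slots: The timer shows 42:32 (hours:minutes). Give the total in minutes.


Hours: 42
Minutes: 32
Convert hours to minutes: 42 x 60 = 2520
Add remaining minutes: 2520 + 32 = 2552

2552


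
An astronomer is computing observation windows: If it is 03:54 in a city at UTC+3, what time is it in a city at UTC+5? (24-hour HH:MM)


Local time: 03:54 at UTC+3 (offset 3h)
Target zone: UTC+5 (offset 5h)
Difference: 5 - (3) = 2 hours
Calculation: 3 + (2) = 5
Result: 05:54

05:54


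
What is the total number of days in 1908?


Year: 1908
Check leap year rules:
Divisible by 4? Yes
Divisible by 100? No
1908 is a leap year
Days: 366

366


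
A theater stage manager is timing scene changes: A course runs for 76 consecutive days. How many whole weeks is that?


Total days: 76
Days per week: 7
Division: 76 / 7 = 10 remainder 6
Complete weeks: 10
Remaining days: 6

10


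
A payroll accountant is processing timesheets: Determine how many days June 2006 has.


Month: June
Year: 2006
June is a 30-day month
Total: 30 days

30


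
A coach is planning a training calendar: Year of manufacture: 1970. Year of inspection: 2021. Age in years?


Birth year: 1970
Current year: 2021
Age = current year - birth year
Age = 2021 - 1970 = 51

51


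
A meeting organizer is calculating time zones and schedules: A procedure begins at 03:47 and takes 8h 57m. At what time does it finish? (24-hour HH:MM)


Start time: 03:47
Adding: 8 hours 57 minutes
Minutes: 47 + 57 = 104
Minute overflow: 104 >= 60, so carry 1 hour, minutes = 44
Hours: 3 + 8 + 1 = 12
Result: 12:44

12:44


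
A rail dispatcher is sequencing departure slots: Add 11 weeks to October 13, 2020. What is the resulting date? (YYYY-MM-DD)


Start: 2020-10-13
Weeks to add: 11
Convert to days: 11 x 7 = 77 days
Add 77 days to 2020-10-13
Result: 2020-12-29

2020-12-29


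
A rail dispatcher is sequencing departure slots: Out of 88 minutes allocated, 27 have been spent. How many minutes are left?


Total budget: 88 minutes
Time used: 27 minutes
Remaining: 88 - 27 = 61 minutes
Percent used: 30.7%
Percent remaining: 69.3%

61


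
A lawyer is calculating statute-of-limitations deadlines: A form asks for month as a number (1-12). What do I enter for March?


Calendar month order:
2. February
3. March <--
4. April
March is month number 3

3


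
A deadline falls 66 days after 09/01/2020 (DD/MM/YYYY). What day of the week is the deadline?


Start: 2020-01-09 (Thursday)
Step 1 - find target date: add 66 days
  2020-01-09 + 66 days = 2020-03-15
Step 2 - day of week:
  66 mod 7 = 3
  Thursday + 3 days -> Sunday
Result: Sunday (2020-03-15)

Sunday


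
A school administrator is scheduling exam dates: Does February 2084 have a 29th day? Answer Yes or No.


Year: 2084
Divisible by 4? 2084 / 4 = 521.0 -> Yes
Divisible by 100? 2084 / 100 = 20.84 -> No
Divisible by 4 but not 100, so it IS a leap year

Yes


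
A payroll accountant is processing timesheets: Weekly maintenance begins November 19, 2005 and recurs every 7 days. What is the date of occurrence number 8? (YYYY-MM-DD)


First occurrence: 2005-11-19 (occurrence 1)
Each occurrence is 7 days after the previous.
Occurrence 8 is 7 weeks after the first.
7 weeks = 49 days
2005-11-19 + 49 days = 2006-01-07

2006-01-07


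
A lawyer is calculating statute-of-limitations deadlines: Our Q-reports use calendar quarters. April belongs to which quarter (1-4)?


Month: April (month 4)
Q1: January-March (months 1-3)
Q2: April-June (months 4-6)
Q3: July-September (months 7-9)
Q4: October-December (months 10-12)
Month 4 falls in Q2

2


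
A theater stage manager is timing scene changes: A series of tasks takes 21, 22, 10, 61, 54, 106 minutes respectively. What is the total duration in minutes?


Durations: 21, 22, 10, 61, 54, 106
Running sum: 21
+ 22 = 43
+ 10 = 53
+ 61 = 114
+ 54 = 168
+ 106 = 274
Total duration: 274 minutes
That is 4 hours and 34 minutes

274


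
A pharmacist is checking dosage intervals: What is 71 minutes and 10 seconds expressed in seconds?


Minutes: 71
Extra seconds: 10
Seconds per minute: 60
Minutes to seconds: 71 x 60 = 4260
Total: 4260 + 10 = 4270

4270


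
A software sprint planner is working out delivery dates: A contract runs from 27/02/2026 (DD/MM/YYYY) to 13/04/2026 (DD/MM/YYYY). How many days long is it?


Start date: 2026-02-27
End date: 2026-04-13
Feb 2026: +2 days
Mar 2026: +31 days
Apr 2026: +12 days
Total: 45 days

45


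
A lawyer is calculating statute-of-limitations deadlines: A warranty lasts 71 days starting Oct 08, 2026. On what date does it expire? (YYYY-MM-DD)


Start: 2026-10-08
Adding 71 days
Days remaining in October: 23
After October: 48 days still to add
November 2026: 30 days, 18 remaining
December 2026 has 31 days, need 18
Result: 2026-12-18

2026-12-18


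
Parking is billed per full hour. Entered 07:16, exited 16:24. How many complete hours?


Start: 07:16
End: 16:24
Hour difference: 16 - 7 = 9 hours
Minute difference: 24 - 16 = 8 minutes
Total minutes: 548
Complete hours: 548 / 60 = 9 (remainder 8)

9


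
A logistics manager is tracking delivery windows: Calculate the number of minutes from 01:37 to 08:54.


Start time: 01:37 = 97 minutes from midnight
End time: 08:54 = 534 minutes from midnight
Difference: 534 - 97 = 437 minutes
That is 7 hours and 17 minutes

437


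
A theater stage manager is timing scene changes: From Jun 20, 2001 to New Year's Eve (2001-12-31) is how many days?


Start: June 20, 2001
End: December 31, 2001
Days left in June: 10
July: 31
August: 31
September: 30
October: 31
... plus remaining months
Sum of remaining months: 184
Total: 10 + 184 = 194

194


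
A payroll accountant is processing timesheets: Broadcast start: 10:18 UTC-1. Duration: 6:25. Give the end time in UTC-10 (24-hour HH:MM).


Start: 10:18 in UTC-1
Step 1 - add duration:
  minutes: 18 + 25 = 43
  hours: 10 + 6 + 0 = 16
  end in UTC-1: 16:43
Step 2 - convert UTC-1 -> UTC-10:
  offset difference: -10 - (-1) = -9 hours
  16 + (-9) = 7 -> mod 24 = 7
Result: 07:43 in UTC-10

07:43


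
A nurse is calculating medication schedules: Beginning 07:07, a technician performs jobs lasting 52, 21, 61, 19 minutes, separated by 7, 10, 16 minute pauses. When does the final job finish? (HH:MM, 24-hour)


Start: 07:07 = 427 min from midnight
  after task 1 (52 min): 07:59
  after break (7 min): 08:06
  after task 2 (21 min): 08:27
  after break (10 min): 08:37
  after task 3 (61 min): 09:38
  after break (16 min): 09:54
  after task 4 (19 min): 10:13
Total elapsed: 186 minutes
End time: 10:13

10:13


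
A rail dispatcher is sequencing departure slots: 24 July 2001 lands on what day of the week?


Date: 2001-07-24
January 1, 2001 is a Monday
Day of year: 205
Offset from Jan 1: 204 days
204 mod 7 = 1
Result: Tuesday

Tuesday


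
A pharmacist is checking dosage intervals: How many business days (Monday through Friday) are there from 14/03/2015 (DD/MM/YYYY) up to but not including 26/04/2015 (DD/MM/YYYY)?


Start: 2015-03-14 (Saturday)
End (exclusive): 2015-04-26 (Sunday)
Total calendar days: 43
Full weeks: 43 // 7 = 6 -> 30 weekdays
Remaining 1 days starting on Saturday:
  Sat(-) -> 0 weekdays
Total business days: 30 + 0 = 30

30


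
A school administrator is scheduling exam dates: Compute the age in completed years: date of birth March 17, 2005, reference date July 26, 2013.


Birth: 2005-03-17
Reference: 2013-07-26
Year difference: 2013 - 2005 = 8
Has birthday (03-17) occurred by 07-26? Yes
Age in full years: 8

8


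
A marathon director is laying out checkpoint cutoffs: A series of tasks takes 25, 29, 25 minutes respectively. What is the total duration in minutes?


Durations: 25, 29, 25
Running sum: 25
+ 29 = 54
+ 25 = 79
Total duration: 79 minutes
That is 1 hours and 19 minutes

79


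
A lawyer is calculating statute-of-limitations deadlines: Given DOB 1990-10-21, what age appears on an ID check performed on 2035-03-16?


Birth: 1990-10-21
Reference: 2035-03-16
Year difference: 2035 - 1990 = 45
Has birthday (10-21) occurred by 03-16? No
Birthday not yet reached this year -> subtract 1
Age in full years: 44

44


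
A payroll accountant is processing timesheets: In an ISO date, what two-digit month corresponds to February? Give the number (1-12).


Calendar month order:
1. January
2. February <--
3. March
February is month number 2

2


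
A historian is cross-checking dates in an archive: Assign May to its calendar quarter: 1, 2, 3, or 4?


Month: May (month 5)
Q1: January-March (months 1-3)
Q2: April-June (months 4-6)
Q3: July-September (months 7-9)
Q4: October-December (months 10-12)
Month 5 falls in Q2

2


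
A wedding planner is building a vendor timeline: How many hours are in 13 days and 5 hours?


Days: 13
Extra hours: 5
Hours per day: 24
Days to hours: 13 x 24 = 312
Total: 312 + 5 = 317

317


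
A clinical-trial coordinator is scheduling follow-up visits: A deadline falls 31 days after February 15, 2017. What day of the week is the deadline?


Start: 2017-02-15 (Wednesday)
Step 1 - find target date: add 31 days
  2017-02-15 + 31 days = 2017-03-18
Step 2 - day of week:
  31 mod 7 = 3
  Wednesday + 3 days -> Saturday
Result: Saturday (2017-03-18)

Saturday


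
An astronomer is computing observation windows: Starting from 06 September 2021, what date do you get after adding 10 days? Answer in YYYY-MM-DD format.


Start: 2021-09-06
Adding 10 days
Days remaining in September: 24
Result: 2021-09-16

2021-09-16


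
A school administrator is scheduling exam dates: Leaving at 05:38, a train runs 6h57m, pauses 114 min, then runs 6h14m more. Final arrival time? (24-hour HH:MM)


Depart: 05:38
Leg 1: +417 min -> 12:35
Layover: +114 min -> 14:29
Leg 2: +374 min -> 20:43
Total travel: 905 minutes = 15h 5m
Arrival: 20:43

20:43


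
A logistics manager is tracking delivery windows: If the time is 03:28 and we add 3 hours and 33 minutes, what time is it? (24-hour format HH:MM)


Start time: 03:28
Adding: 3 hours 33 minutes
Minutes: 28 + 33 = 61
Minute overflow: 61 >= 60, so carry 1 hour, minutes = 1
Hours: 3 + 3 + 1 = 7
Result: 07:01

07:01


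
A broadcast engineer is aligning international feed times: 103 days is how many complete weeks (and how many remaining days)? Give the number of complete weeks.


Total days: 103
Days per week: 7
Division: 103 / 7 = 14 remainder 5
Complete weeks: 14
Remaining days: 5

14


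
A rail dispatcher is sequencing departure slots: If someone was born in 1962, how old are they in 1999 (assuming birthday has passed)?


Birth year: 1962
Current year: 1999
Age = current year - birth year
Age = 1999 - 1962 = 37

37


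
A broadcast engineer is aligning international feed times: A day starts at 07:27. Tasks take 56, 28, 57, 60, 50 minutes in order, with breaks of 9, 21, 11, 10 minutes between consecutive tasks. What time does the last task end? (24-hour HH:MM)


Start: 07:27 = 447 min from midnight
  after task 1 (56 min): 08:23
  after break (9 min): 08:32
  after task 2 (28 min): 09:00
  after break (21 min): 09:21
  after task 3 (57 min): 10:18
  after break (11 min): 10:29
  after task 4 (60 min): 11:29
  after break (10 min): 11:39
  after task 5 (50 min): 12:29
Total elapsed: 302 minutes
End time: 12:29

12:29


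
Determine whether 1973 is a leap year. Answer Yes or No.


Year: 1973
Divisible by 4? 1973 / 4 = 493.25 -> No
Not divisible by 4, so NOT a leap year

No


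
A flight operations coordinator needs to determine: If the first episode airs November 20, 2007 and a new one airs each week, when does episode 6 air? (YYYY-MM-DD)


First occurrence: 2007-11-20 (occurrence 1)
Each occurrence is 7 days after the previous.
Occurrence 6 is 5 weeks after the first.
5 weeks = 35 days
2007-11-20 + 35 days = 2007-12-25

2007-12-25


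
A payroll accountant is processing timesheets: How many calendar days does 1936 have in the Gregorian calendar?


Year: 1936
Check leap year rules:
Divisible by 4? Yes
Divisible by 100? No
1936 is a leap year
Days: 366

366


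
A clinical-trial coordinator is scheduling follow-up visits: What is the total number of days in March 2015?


Month: March
Year: 2015
March is a 31-day month
Total: 31 days

31


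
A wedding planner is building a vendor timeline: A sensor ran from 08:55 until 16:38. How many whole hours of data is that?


Start: 08:55
End: 16:38
Hour difference: 16 - 8 = 8 hours
Minute difference: 38 - 55 = -17 minutes
Total minutes: 463
Complete hours: 463 / 60 = 7 (remainder 43)

7


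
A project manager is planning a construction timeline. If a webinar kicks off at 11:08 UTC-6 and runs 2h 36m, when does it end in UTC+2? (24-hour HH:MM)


Start: 11:08 in UTC-6
Step 1 - add duration:
  minutes: 8 + 36 = 44
  hours: 11 + 2 + 0 = 13
  end in UTC-6: 13:44
Step 2 - convert UTC-6 -> UTC+2:
  offset difference: 2 - (-6) = 8 hours
  13 + (8) = 21 -> mod 24 = 21
Result: 21:44 in UTC+2

21:44


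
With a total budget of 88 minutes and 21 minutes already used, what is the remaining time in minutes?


Total budget: 88 minutes
Time used: 21 minutes
Remaining: 88 - 21 = 67 minutes
Percent used: 23.9%
Percent remaining: 76.1%

67


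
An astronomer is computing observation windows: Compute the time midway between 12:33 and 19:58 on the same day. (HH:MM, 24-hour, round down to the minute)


Start time: 12:33 = 753 minutes from midnight
End time: 19:58 = 1198 minutes from midnight
Sum: 753 + 1198 = 1951
Midpoint: 1951 / 2 = 975 minutes
Convert: 975 / 60 = 16 hours, 15 minutes
Result: 16:15

16:15


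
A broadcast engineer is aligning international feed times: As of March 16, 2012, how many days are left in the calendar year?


Start: March 16, 2012
End: December 31, 2012
Days left in March: 15
April: 30
May: 31
June: 30
July: 31
... plus remaining months
Sum of remaining months: 275
Total: 15 + 275 = 290

290


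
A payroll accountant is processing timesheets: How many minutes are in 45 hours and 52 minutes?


Hours: 45
Extra minutes: 52
Minutes per hour: 60
Hours to minutes: 45 x 60 = 2700
Total: 2700 + 52 = 2752

2752


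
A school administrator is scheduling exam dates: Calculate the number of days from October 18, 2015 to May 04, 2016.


Start date: 2015-10-18
End date: 2016-05-04
Oct 2015: +14 days
Nov 2015: +30 days
Dec 2015: +31 days
... (5 more months)
Total: 199 days

199


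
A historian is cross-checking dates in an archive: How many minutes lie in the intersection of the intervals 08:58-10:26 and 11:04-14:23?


Interval A: [538, 626] minutes from midnight
Interval B: [664, 863] minutes from midnight
Overlap start = max(538, 664) = 664
Overlap end = min(626, 863) = 626
End <= start, so the intervals do not overlap: 0 minutes

0


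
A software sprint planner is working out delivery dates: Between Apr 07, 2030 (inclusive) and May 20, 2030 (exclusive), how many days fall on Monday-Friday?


Start: 2030-04-07 (Sunday)
End (exclusive): 2030-05-20 (Monday)
Total calendar days: 43
Full weeks: 43 // 7 = 6 -> 30 weekdays
Remaining 1 days starting on Sunday:
  Sun(-) -> 0 weekdays
Total business days: 30 + 0 = 30

30


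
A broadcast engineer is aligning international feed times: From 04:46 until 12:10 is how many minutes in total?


Start time: 04:46 = 286 minutes from midnight
End time: 12:10 = 730 minutes from midnight
Difference: 730 - 286 = 444 minutes
That is 7 hours and 24 minutes

444


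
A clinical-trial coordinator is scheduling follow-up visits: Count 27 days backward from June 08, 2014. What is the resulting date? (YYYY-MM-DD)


Start: 2014-06-08
Subtracting 27 days
Days already passed in June: 8
After going back through June: 19 more days to subtract
May 2014 has 31 days, need 19
Result: 2014-05-12

2014-05-12


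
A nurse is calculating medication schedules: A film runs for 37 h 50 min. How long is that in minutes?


Hours: 37
Minutes: 50
Convert hours to minutes: 37 x 60 = 2220
Add remaining minutes: 2220 + 50 = 2270

2270


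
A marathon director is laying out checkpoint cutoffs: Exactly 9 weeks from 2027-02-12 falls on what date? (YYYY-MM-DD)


Start: 2027-02-12
Weeks to add: 9
Convert to days: 9 x 7 = 63 days
Add 63 days to 2027-02-12
Result: 2027-04-16

2027-04-16


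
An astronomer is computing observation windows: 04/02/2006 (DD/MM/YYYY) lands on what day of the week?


Date: 2006-02-04
January 1, 2006 is a Sunday
Day of year: 35
Offset from Jan 1: 34 days
34 mod 7 = 6
Result: Saturday

Saturday


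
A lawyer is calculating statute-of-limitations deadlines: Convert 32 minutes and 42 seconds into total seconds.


Minutes: 32
Seconds: 42
Convert minutes to seconds: 32 x 60 = 1920
Add remaining seconds: 1920 + 42 = 1962

1962


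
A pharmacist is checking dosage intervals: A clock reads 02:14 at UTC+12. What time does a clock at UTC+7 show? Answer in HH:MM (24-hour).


Local time: 02:14 at UTC+12 (offset 12h)
Target zone: UTC+7 (offset 7h)
Difference: 7 - (12) = -5 hours
Calculation: 2 + (-5) = -3
Wraparound: (-3) mod 24 = 21
Result: 21:14

21:14


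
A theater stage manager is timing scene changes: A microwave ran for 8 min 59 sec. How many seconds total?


Minutes: 8
Extra seconds: 59
Seconds per minute: 60
Minutes to seconds: 8 x 60 = 480
Total: 480 + 59 = 539

539


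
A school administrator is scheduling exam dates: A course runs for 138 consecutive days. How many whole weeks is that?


Total days: 138
Days per week: 7
Division: 138 / 7 = 19 remainder 5
Complete weeks: 19
Remaining days: 5

19


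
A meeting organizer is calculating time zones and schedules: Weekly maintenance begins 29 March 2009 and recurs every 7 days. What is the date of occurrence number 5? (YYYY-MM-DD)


First occurrence: 2009-03-29 (occurrence 1)
Each occurrence is 7 days after the previous.
Occurrence 5 is 4 weeks after the first.
4 weeks = 28 days
2009-03-29 + 28 days = 2009-04-26

2009-04-26


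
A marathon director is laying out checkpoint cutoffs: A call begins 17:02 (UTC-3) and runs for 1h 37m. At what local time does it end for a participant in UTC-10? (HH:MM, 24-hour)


Start: 17:02 in UTC-3
Step 1 - add duration:
  minutes: 2 + 37 = 39
  hours: 17 + 1 + 0 = 18
  end in UTC-3: 18:39
Step 2 - convert UTC-3 -> UTC-10:
  offset difference: -10 - (-3) = -7 hours
  18 + (-7) = 11 -> mod 24 = 11
Result: 11:39 in UTC-10

11:39


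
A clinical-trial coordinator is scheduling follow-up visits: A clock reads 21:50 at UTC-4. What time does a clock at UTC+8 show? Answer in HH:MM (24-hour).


Local time: 21:50 at UTC-4 (offset -4h)
Target zone: UTC+8 (offset 8h)
Difference: 8 - (-4) = 12 hours
Calculation: 21 + (12) = 33
Wraparound: (33) mod 24 = 9
Result: 09:50

09:50


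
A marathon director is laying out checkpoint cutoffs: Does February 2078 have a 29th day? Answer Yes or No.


Year: 2078
Divisible by 4? 2078 / 4 = 519.5 -> No
Not divisible by 4, so NOT a leap year

No


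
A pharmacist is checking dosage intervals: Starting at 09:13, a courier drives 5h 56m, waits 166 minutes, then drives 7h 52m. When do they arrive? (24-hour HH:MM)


Depart: 09:13
Leg 1: +356 min -> 15:09
Layover: +166 min -> 17:55
Leg 2: +472 min -> 01:47
Total travel: 994 minutes = 16h 34m
Arrival: 01:47

01:47


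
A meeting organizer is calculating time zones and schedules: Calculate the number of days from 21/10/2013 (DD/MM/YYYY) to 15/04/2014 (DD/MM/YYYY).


Start date: 2013-10-21
End date: 2014-04-15
Oct 2013: +11 days
Nov 2013: +30 days
Dec 2013: +31 days
... (4 more months)
Total: 176 days

176


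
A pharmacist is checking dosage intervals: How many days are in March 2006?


Month: March
Year: 2006
March is a 31-day month
Total: 31 days

31


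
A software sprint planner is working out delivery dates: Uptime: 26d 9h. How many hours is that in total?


Days: 26
Extra hours: 9
Hours per day: 24
Days to hours: 26 x 24 = 624
Total: 624 + 9 = 633

633


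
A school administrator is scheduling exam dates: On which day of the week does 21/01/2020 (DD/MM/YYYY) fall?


Date: 2020-01-21
January 1, 2020 is a Wednesday
Day of year: 21
Offset from Jan 1: 20 days
20 mod 7 = 6
Result: Tuesday

Tuesday


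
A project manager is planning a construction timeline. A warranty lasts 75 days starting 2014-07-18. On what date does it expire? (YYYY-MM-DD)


Start: 2014-07-18
Adding 75 days
Days remaining in July: 13
After July: 62 days still to add
August 2014: 31 days, 31 remaining
September 2014: 30 days, 1 remaining
October 2014 has 31 days, need 1
Result: 2014-10-01

2014-10-01


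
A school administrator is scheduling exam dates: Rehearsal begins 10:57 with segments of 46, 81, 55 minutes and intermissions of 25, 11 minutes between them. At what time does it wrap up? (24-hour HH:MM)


Start: 10:57 = 657 min from midnight
  after task 1 (46 min): 11:43
  after break (25 min): 12:08
  after task 2 (81 min): 13:29
  after break (11 min): 13:40
  after task 3 (55 min): 14:35
Total elapsed: 218 minutes
End time: 14:35

14:35


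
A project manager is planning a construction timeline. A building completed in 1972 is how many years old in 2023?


Birth year: 1972
Current year: 2023
Age = current year - birth year
Age = 2023 - 1972 = 51

51


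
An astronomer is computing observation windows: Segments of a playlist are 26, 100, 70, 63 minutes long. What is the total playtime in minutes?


Durations: 26, 100, 70, 63
Running sum: 26
+ 100 = 126
+ 70 = 196
+ 63 = 259
Total duration: 259 minutes
That is 4 hours and 19 minutes

259


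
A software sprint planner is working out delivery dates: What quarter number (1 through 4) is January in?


Month: January (month 1)
Q1: January-March (months 1-3)
Q2: April-June (months 4-6)
Q3: July-September (months 7-9)
Q4: October-December (months 10-12)
Month 1 falls in Q1

1


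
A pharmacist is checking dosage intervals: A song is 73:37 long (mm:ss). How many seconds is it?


Minutes: 73
Extra seconds: 37
Seconds per minute: 60
Minutes to seconds: 73 x 60 = 4380
Total: 4380 + 37 = 4417

4417


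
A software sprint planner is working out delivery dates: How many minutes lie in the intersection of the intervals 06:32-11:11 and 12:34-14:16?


Interval A: [392, 671] minutes from midnight
Interval B: [754, 856] minutes from midnight
Overlap start = max(392, 754) = 754
Overlap end = min(671, 856) = 671
End <= start, so the intervals do not overlap: 0 minutes

0


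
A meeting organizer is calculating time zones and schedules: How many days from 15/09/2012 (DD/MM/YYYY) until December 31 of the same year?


Start: September 15, 2012
End: December 31, 2012
Days left in September: 15
October: 31
November: 30
December: 31
Sum of remaining months: 92
Total: 15 + 92 = 107

107


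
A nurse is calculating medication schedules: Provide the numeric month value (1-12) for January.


Calendar month order:
1. January <--
2. February
January is month number 1

1


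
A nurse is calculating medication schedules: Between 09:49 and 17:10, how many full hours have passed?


Start: 09:49
End: 17:10
Hour difference: 17 - 9 = 8 hours
Minute difference: 10 - 49 = -39 minutes
Total minutes: 441
Complete hours: 441 / 60 = 7 (remainder 21)

7


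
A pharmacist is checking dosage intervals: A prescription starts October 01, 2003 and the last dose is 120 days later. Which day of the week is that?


Start: 2003-10-01 (Wednesday)
Step 1 - find target date: add 120 days
  2003-10-01 + 120 days = 2004-01-29
Step 2 - day of week:
  120 mod 7 = 1
  Wednesday + 1 days -> Thursday
Result: Thursday (2004-01-29)

Thursday
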